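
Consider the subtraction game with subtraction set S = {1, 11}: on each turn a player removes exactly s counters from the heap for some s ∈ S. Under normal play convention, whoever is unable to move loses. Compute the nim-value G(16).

0

G(0) = 0
G(1) = mex{0} = 1
G(2) = mex{1} = 0
G(3) = mex{0} = 1
G(4) = mex{1} = 0
G(5) = mex{0} = 1
G(6) = mex{1} = 0
G(7) = mex{0} = 1
G(8) = mex{1} = 0
G(9) = mex{0} = 1
G(10) = mex{1} = 0
G(11) = mex{0,0} = 1
G(12) = mex{1,1} = 0
G(13) = mex{0,0} = 1
G(14) = mex{1,1} = 0
G(15) = mex{0,0} = 1
G(16) = mex{1,1} = 0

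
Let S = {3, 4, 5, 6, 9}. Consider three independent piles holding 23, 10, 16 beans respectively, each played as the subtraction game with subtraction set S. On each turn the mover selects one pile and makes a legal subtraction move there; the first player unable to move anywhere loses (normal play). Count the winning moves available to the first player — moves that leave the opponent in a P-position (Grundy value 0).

7

All piles use S = {3, 4, 5, 6, 9}:
n :  0  1  2  3  4  5  6  7  8  9 10 11 12 13 14 15 16 17 18 19 20 21 22 23
G :  0  0  0  1  1  1  2  2  2  3  3  3  0  0  0  1  1  1  2  2  2  3  3  3
Pile A: G(23) = 3.
Pile B: G(10) = 3.
Pile C: G(16) = 1.
Combined Grundy value = 3 ⊕ 3 ⊕ 1 = 1.
A winning move leaves total XOR = 0, i.e. changes one component's Grundy value g to g ⊕ X where X is the current total.
Pile A: need g' = 3⊕1 = 2. Options: 23−3→G=2, 23−4→G=2, 23−5→G=2, 23−6→G=1, 23−9→G=0. Hits: 3.
Pile B: need g' = 3⊕1 = 2. Options: 10−3→G=2, 10−4→G=2, 10−5→G=1, 10−6→G=1, 10−9→G=0. Hits: 2.
Pile C: need g' = 1⊕1 = 0. Options: 16−3→G=0, 16−4→G=0, 16−5→G=3, 16−6→G=3, 16−9→G=2. Hits: 2.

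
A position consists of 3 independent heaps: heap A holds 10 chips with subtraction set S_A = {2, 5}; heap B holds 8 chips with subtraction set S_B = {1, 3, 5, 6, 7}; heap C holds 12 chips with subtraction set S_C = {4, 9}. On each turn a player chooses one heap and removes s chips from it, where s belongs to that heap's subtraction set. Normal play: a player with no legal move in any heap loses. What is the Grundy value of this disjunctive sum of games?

Heap A, S = {2, 5}:
G(0) = 0
G(1) = mex{} = 0
G(2) = mex{0} = 1
G(3) = mex{0} = 1
G(4) = mex{1} = 0
G(5) = mex{1,0} = 2
G(6) = mex{0,0} = 1
G(7) = mex{2,1} = 0
G(8) = mex{1,1} = 0
G(9) = mex{0,0} = 1
G(10) = mex{0,2} = 1
G_A(10) = 1.
Heap B, S = {1, 3, 5, 6, 7}:
n : 0 1 2 3 4 5 6 7 8
G : 0 1 0 1 0 1 2 3 2
G_B(8) = 2.
Heap C, S = {4, 9}:
G(0) = 0
G(1) = mex{} = 0
G(2) = mex{} = 0
G(3) = mex{} = 0
G(4) = mex{0} = 1
G(5) = mex{0} = 1
G(6) = mex{0} = 1
G(7) = mex{0} = 1
G(8) = mex{1} = 0
G(9) = mex{1,0} = 2
G(10) = mex{1,0} = 2
G(11) = mex{1,0} = 2
G(12) = mex{0,0} = 1
G_C(12) = 1.
Combined Grundy value = 1 ⊕ 2 ⊕ 1 = 2.

2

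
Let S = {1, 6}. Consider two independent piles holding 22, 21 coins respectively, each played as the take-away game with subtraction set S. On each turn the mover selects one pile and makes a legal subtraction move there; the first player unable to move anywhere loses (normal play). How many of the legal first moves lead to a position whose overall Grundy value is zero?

All piles use S = {1, 6}:
n :  0  1  2  3  4  5  6  7  8  9 10 11 12 13 14 15 16 17 18 19 20 21 22
G :  0  1  0  1  0  1  2  0  1  0  1  0  1  2  0  1  0  1  0  1  2  0  1
Pile A: G(22) = 1.
Pile B: G(21) = 0.
Combined Grundy value = 1 ⊕ 0 = 1.
A winning move leaves total XOR = 0, i.e. changes one component's Grundy value g to g ⊕ X where X is the current total.
Pile A: need g' = 1⊕1 = 0. Options: 22−1→G=0, 22−6→G=0. Hits: 2.
Pile B: need g' = 0⊕1 = 1. Options: 21−1→G=2, 21−6→G=1. Hits: 1.

3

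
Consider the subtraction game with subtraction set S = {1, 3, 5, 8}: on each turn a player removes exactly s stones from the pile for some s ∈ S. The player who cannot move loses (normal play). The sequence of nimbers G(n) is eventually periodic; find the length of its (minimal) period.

G(0) = 0
G(1) = mex{0} = 1
G(2) = mex{1} = 0
G(3) = mex{0,0} = 1
G(4) = mex{1,1} = 0
G(5) = mex{0,0,0} = 1
G(6) = mex{1,1,1} = 0
G(7) = mex{0,0,0} = 1
G(8) = mex{1,1,1,0} = 2
G(9) = mex{2,0,0,1} = 3
G(10) = mex{3,1,1,0} = 2
G(11) = mex{2,2,0,1} = 3
G(12) = mex{3,3,1,0} = 2
G(13) = mex{2,2,2,1} = 0
G(14) = mex{0,3,3,0} = 1
G(15) = mex{1,2,2,1} = 0
G(16) = mex{0,0,3,2} = 1
G(17) = mex{1,1,2,3} = 0
G(18) = mex{0,0,0,2} = 1
G(19) = mex{1,1,1,3} = 0
G(20) = mex{0,0,0,2} = 1
G(21) = mex{1,1,1,0} = 2
G(22) = mex{2,0,0,1} = 3
G(23) = mex{3,1,1,0} = 2
G(24) = mex{2,2,0,1} = 3
G(25) = mex{3,3,1,0} = 2
G(26) = mex{2,2,2,1} = 0
G(27) = mex{0,3,3,0} = 1
G(n+13) = G(n) holds for n = 0,…,7 (a full window of length max(S) = 8), so the sequence is purely periodic with period 13.

13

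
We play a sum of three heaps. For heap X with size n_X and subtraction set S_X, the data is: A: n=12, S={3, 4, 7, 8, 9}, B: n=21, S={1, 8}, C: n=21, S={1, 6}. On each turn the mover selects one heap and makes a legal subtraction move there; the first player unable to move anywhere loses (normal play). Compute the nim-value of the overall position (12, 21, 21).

Heap A, S = {3, 4, 7, 8, 9}:
n :  0  1  2  3  4  5  6  7  8  9 10 11 12
G :  0  0  0  1  1  1  2  2  2  3  3  3  0
G_A(12) = 0.
Heap B, S = {1, 8}:
n :  0  1  2  3  4  5  6  7  8  9 10 11 12 13 14 15 16 17 18 19 20 21
G :  0  1  0  1  0  1  0  1  2  0  1  0  1  0  1  0  1  2  0  1  0  1
G_B(21) = 1.
Heap C, S = {1, 6}:
G(0) = 0
G(1) = mex{0} = 1
G(2) = mex{1} = 0
G(3) = mex{0} = 1
G(4) = mex{1} = 0
G(5) = mex{0} = 1
G(6) = mex{1,0} = 2
G(7) = mex{2,1} = 0
G(8) = mex{0,0} = 1
G(9) = mex{1,1} = 0
G(10) = mex{0,0} = 1
G(11) = mex{1,1} = 0
G(12) = mex{0,2} = 1
G(13) = mex{1,0} = 2
G(14) = mex{2,1} = 0
G(15) = mex{0,0} = 1
G(16) = mex{1,1} = 0
G(17) = mex{0,0} = 1
G(18) = mex{1,1} = 0
G(19) = mex{0,2} = 1
G(20) = mex{1,0} = 2
G(21) = mex{2,1} = 0
G_C(21) = 0.
Combined Grundy value = 0 ⊕ 1 ⊕ 0 = 1.

1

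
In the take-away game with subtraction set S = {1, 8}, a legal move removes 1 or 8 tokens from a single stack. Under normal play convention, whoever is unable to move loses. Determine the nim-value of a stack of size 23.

G(0) = 0
G(1) = mex{0} = 1
G(2) = mex{1} = 0
G(3) = mex{0} = 1
G(4) = mex{1} = 0
G(5) = mex{0} = 1
G(6) = mex{1} = 0
G(7) = mex{0} = 1
G(8) = mex{1,0} = 2
G(9) = mex{2,1} = 0
G(10) = mex{0,0} = 1
G(11) = mex{1,1} = 0
G(12) = mex{0,0} = 1
G(13) = mex{1,1} = 0
G(14) = mex{0,0} = 1
G(15) = mex{1,1} = 0
G(16) = mex{0,2} = 1
G(17) = mex{1,0} = 2
G(18) = mex{2,1} = 0
G(19) = mex{0,0} = 1
G(20) = mex{1,1} = 0
G(21) = mex{0,0} = 1
G(22) = mex{1,1} = 0
G(23) = mex{0,0} = 1

1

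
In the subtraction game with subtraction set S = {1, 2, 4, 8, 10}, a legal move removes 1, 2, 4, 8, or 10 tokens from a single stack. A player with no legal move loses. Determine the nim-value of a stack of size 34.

1

G(0) = 0
G(1) = mex{0} = 1
G(2) = mex{1,0} = 2
G(3) = mex{2,1} = 0
G(4) = mex{0,2,0} = 1
G(5) = mex{1,0,1} = 2
G(6) = mex{2,1,2} = 0
G(7) = mex{0,2,0} = 1
G(8) = mex{1,0,1,0} = 2
G(9) = mex{2,1,2,1} = 0
G(10) = mex{0,2,0,2,0} = 1
G(11) = mex{1,0,1,0,1} = 2
G(12) = mex{2,1,2,1,2} = 0
G(13) = mex{0,2,0,2,0} = 1
G(14) = mex{1,0,1,0,1} = 2
G(15) = mex{2,1,2,1,2} = 0
G(16) = mex{0,2,0,2,0} = 1
G(17) = mex{1,0,1,0,1} = 2
G(18) = mex{2,1,2,1,2} = 0
G(19) = mex{0,2,0,2,0} = 1
G(20) = mex{1,0,1,0,1} = 2
G(21) = mex{2,1,2,1,2} = 0
G(22) = mex{0,2,0,2,0} = 1
G(23) = mex{1,0,1,0,1} = 2
G(24) = mex{2,1,2,1,2} = 0
G(25) = mex{0,2,0,2,0} = 1
G(26) = mex{1,0,1,0,1} = 2
G(27) = mex{2,1,2,1,2} = 0
G(28) = mex{0,2,0,2,0} = 1
G(29) = mex{1,0,1,0,1} = 2
G(30) = mex{2,1,2,1,2} = 0
G(31) = mex{0,2,0,2,0} = 1
G(32) = mex{1,0,1,0,1} = 2
G(33) = mex{2,1,2,1,2} = 0
G(34) = mex{0,2,0,2,0} = 1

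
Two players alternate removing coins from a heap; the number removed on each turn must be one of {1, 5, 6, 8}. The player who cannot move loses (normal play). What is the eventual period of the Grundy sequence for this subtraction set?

11

G(0) = 0
G(1) = mex{0} = 1
G(2) = mex{1} = 0
G(3) = mex{0} = 1
G(4) = mex{1} = 0
G(5) = mex{0,0} = 1
G(6) = mex{1,1,0} = 2
G(7) = mex{2,0,1} = 3
G(8) = mex{3,1,0,0} = 2
G(9) = mex{2,0,1,1} = 3
G(10) = mex{3,1,0,0} = 2
G(11) = mex{2,2,1,1} = 0
G(12) = mex{0,3,2,0} = 1
G(13) = mex{1,2,3,1} = 0
G(14) = mex{0,3,2,2} = 1
G(15) = mex{1,2,3,3} = 0
G(16) = mex{0,0,2,2} = 1
G(17) = mex{1,1,0,3} = 2
G(18) = mex{2,0,1,2} = 3
G(19) = mex{3,1,0,0} = 2
G(20) = mex{2,0,1,1} = 3
G(21) = mex{3,1,0,0} = 2
G(22) = mex{2,2,1,1} = 0
G(23) = mex{0,3,2,0} = 1
G(n+11) = G(n) holds for n = 0,…,7 (a full window of length max(S) = 8), so the sequence is purely periodic with period 11.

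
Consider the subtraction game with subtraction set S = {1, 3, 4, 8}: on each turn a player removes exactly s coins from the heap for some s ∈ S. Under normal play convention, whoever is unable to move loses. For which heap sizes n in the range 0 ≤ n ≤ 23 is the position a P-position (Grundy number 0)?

G(0) = 0
G(1) = mex{0} = 1
G(2) = mex{1} = 0
G(3) = mex{0,0} = 1
G(4) = mex{1,1,0} = 2
G(5) = mex{2,0,1} = 3
G(6) = mex{3,1,0} = 2
G(7) = mex{2,2,1} = 0
G(8) = mex{0,3,2,0} = 1
G(9) = mex{1,2,3,1} = 0
G(10) = mex{0,0,2,0} = 1
G(11) = mex{1,1,0,1} = 2
G(12) = mex{2,0,1,2} = 3
G(13) = mex{3,1,0,3} = 2
G(14) = mex{2,2,1,2} = 0
G(15) = mex{0,3,2,0} = 1
G(16) = mex{1,2,3,1} = 0
G(17) = mex{0,0,2,0} = 1
G(18) = mex{1,1,0,1} = 2
G(19) = mex{2,0,1,2} = 3
G(20) = mex{3,1,0,3} = 2
G(21) = mex{2,2,1,2} = 0
G(22) = mex{0,3,2,0} = 1
G(23) = mex{1,2,3,1} = 0
P-positions are exactly the n with G(n) = 0.

0, 2, 7, 9, 14, 16, 21, 23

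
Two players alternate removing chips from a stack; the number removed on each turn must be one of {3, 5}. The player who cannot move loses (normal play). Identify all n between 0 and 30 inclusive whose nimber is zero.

G(0) = 0
G(1) = mex{} = 0
G(2) = mex{} = 0
G(3) = mex{0} = 1
G(4) = mex{0} = 1
G(5) = mex{0,0} = 1
G(6) = mex{1,0} = 2
G(7) = mex{1,0} = 2
G(8) = mex{1,1} = 0
G(9) = mex{2,1} = 0
G(10) = mex{2,1} = 0
G(11) = mex{0,2} = 1
G(12) = mex{0,2} = 1
G(13) = mex{0,0} = 1
G(14) = mex{1,0} = 2
G(15) = mex{1,0} = 2
G(16) = mex{1,1} = 0
G(17) = mex{2,1} = 0
G(18) = mex{2,1} = 0
G(19) = mex{0,2} = 1
G(20) = mex{0,2} = 1
G(21) = mex{0,0} = 1
G(22) = mex{1,0} = 2
G(23) = mex{1,0} = 2
G(24) = mex{1,1} = 0
G(25) = mex{2,1} = 0
G(26) = mex{2,1} = 0
G(27) = mex{0,2} = 1
G(28) = mex{0,2} = 1
G(29) = mex{0,0} = 1
G(30) = mex{1,0} = 2
P-positions are exactly the n with G(n) = 0.

0, 1, 2, 8, 9, 10, 16, 17, 18, 24, 25, 26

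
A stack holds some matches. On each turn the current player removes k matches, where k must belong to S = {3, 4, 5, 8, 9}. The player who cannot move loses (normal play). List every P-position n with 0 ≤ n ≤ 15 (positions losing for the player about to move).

0, 1, 2, 12, 13, 14

n :  0  1  2  3  4  5  6  7  8  9 10 11 12 13 14 15
G :  0  0  0  1  1  1  2  2  2  3  3  3  0  0  0  1
P-positions are exactly the n with G(n) = 0.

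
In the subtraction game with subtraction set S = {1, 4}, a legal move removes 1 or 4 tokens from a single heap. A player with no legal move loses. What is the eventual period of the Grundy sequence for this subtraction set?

G(0) = 0
G(1) = mex{0} = 1
G(2) = mex{1} = 0
G(3) = mex{0} = 1
G(4) = mex{1,0} = 2
G(5) = mex{2,1} = 0
G(6) = mex{0,0} = 1
G(7) = mex{1,1} = 0
G(8) = mex{0,2} = 1
G(9) = mex{1,0} = 2
G(10) = mex{2,1} = 0
G(11) = mex{0,0} = 1
G(12) = mex{1,1} = 0
G(13) = mex{0,2} = 1
G(14) = mex{1,0} = 2
G(n+5) = G(n) holds for n = 0,…,3 (a full window of length max(S) = 4), so the sequence is purely periodic with period 5.

5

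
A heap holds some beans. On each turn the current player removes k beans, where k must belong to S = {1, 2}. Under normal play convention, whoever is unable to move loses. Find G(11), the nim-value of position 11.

2

G(0) = 0
G(1) = mex{0} = 1
G(2) = mex{1,0} = 2
G(3) = mex{2,1} = 0
G(4) = mex{0,2} = 1
G(5) = mex{1,0} = 2
G(6) = mex{2,1} = 0
G(7) = mex{0,2} = 1
G(8) = mex{1,0} = 2
G(9) = mex{2,1} = 0
G(10) = mex{0,2} = 1
G(11) = mex{1,0} = 2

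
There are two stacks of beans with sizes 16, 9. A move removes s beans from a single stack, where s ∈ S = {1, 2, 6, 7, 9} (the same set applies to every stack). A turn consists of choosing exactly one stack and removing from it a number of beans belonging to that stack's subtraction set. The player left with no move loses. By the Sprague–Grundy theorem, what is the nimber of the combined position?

1

All stacks use S = {1, 2, 6, 7, 9}:
n :  0  1  2  3  4  5  6  7  8  9 10 11 12 13 14 15 16
G :  0  1  2  0  1  2  3  4  0  1  2  0  1  2  3  4  0
Stack A: G(16) = 0.
Stack B: G(9) = 1.
Combined Grundy value = 0 ⊕ 1 = 1.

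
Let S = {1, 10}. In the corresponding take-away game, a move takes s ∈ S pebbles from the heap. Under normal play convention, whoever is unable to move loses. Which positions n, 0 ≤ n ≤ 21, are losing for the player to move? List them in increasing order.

0, 2, 4, 6, 8, 11, 13, 15, 17, 19

G(0) = 0
G(1) = mex{0} = 1
G(2) = mex{1} = 0
G(3) = mex{0} = 1
G(4) = mex{1} = 0
G(5) = mex{0} = 1
G(6) = mex{1} = 0
G(7) = mex{0} = 1
G(8) = mex{1} = 0
G(9) = mex{0} = 1
G(10) = mex{1,0} = 2
G(11) = mex{2,1} = 0
G(12) = mex{0,0} = 1
G(13) = mex{1,1} = 0
G(14) = mex{0,0} = 1
G(15) = mex{1,1} = 0
G(16) = mex{0,0} = 1
G(17) = mex{1,1} = 0
G(18) = mex{0,0} = 1
G(19) = mex{1,1} = 0
G(20) = mex{0,2} = 1
G(21) = mex{1,0} = 2
P-positions are exactly the n with G(n) = 0.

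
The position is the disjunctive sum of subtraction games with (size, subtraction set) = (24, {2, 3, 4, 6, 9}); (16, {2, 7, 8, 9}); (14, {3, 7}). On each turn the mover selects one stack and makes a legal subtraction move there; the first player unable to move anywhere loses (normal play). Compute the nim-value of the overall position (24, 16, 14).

Stack A, S = {2, 3, 4, 6, 9}:
n :  0  1  2  3  4  5  6  7  8  9 10 11 12 13 14 15 16 17 18 19 20 21 22 23 24
G :  0  0  1  1  2  2  3  3  0  4  1  5  2  0  3  1  4  2  0  3  1  4  2  0  3
G_A(24) = 3.
Stack B, S = {2, 7, 8, 9}:
G(0) = 0
G(1) = mex{} = 0
G(2) = mex{0} = 1
G(3) = mex{0} = 1
G(4) = mex{1} = 0
G(5) = mex{1} = 0
G(6) = mex{0} = 1
G(7) = mex{0,0} = 1
G(8) = mex{1,0,0} = 2
G(9) = mex{1,1,0,0} = 2
G(10) = mex{2,1,1,0} = 3
G(11) = mex{2,0,1,1} = 3
G(12) = mex{3,0,0,1} = 2
G(13) = mex{3,1,0,0} = 2
G(14) = mex{2,1,1,0} = 3
G(15) = mex{2,2,1,1} = 0
G(16) = mex{3,2,2,1} = 0
G_B(16) = 0.
Stack C, S = {3, 7}:
G(0) = 0
G(1) = mex{} = 0
G(2) = mex{} = 0
G(3) = mex{0} = 1
G(4) = mex{0} = 1
G(5) = mex{0} = 1
G(6) = mex{1} = 0
G(7) = mex{1,0} = 2
G(8) = mex{1,0} = 2
G(9) = mex{0,0} = 1
G(10) = mex{2,1} = 0
G(11) = mex{2,1} = 0
G(12) = mex{1,1} = 0
G(13) = mex{0,0} = 1
G(14) = mex{0,2} = 1
G_C(14) = 1.
Combined Grundy value = 3 ⊕ 0 ⊕ 1 = 2.

2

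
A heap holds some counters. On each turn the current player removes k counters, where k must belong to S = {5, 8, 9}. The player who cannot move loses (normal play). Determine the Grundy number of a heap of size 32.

0

G(0) = 0
G(1) = mex{} = 0
G(2) = mex{} = 0
G(3) = mex{} = 0
G(4) = mex{} = 0
G(5) = mex{0} = 1
G(6) = mex{0} = 1
G(7) = mex{0} = 1
G(8) = mex{0,0} = 1
G(9) = mex{0,0,0} = 1
G(10) = mex{1,0,0} = 2
G(11) = mex{1,0,0} = 2
G(12) = mex{1,0,0} = 2
G(13) = mex{1,1,0} = 2
G(14) = mex{1,1,1} = 0
G(15) = mex{2,1,1} = 0
G(16) = mex{2,1,1} = 0
G(17) = mex{2,1,1} = 0
G(18) = mex{2,2,1} = 0
G(19) = mex{0,2,2} = 1
G(20) = mex{0,2,2} = 1
G(21) = mex{0,2,2} = 1
G(22) = mex{0,0,2} = 1
G(23) = mex{0,0,0} = 1
G(24) = mex{1,0,0} = 2
G(25) = mex{1,0,0} = 2
G(26) = mex{1,0,0} = 2
G(27) = mex{1,1,0} = 2
G(28) = mex{1,1,1} = 0
G(29) = mex{2,1,1} = 0
G(30) = mex{2,1,1} = 0
G(31) = mex{2,1,1} = 0
G(32) = mex{2,2,1} = 0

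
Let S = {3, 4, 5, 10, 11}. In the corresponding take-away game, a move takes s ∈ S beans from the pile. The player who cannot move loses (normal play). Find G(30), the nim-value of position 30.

G(0) = 0
G(1) = mex{} = 0
G(2) = mex{} = 0
G(3) = mex{0} = 1
G(4) = mex{0,0} = 1
G(5) = mex{0,0,0} = 1
G(6) = mex{1,0,0} = 2
G(7) = mex{1,1,0} = 2
G(8) = mex{1,1,1} = 0
G(9) = mex{2,1,1} = 0
G(10) = mex{2,2,1,0} = 3
G(11) = mex{0,2,2,0,0} = 1
G(12) = mex{0,0,2,0,0} = 1
G(13) = mex{3,0,0,1,0} = 2
G(14) = mex{1,3,0,1,1} = 2
G(15) = mex{1,1,3,1,1} = 0
G(16) = mex{2,1,1,2,1} = 0
G(17) = mex{2,2,1,2,2} = 0
G(18) = mex{0,2,2,0,2} = 1
G(19) = mex{0,0,2,0,0} = 1
G(20) = mex{0,0,0,3,0} = 1
G(21) = mex{1,0,0,1,3} = 2
G(22) = mex{1,1,0,1,1} = 2
G(23) = mex{1,1,1,2,1} = 0
G(24) = mex{2,1,1,2,2} = 0
G(25) = mex{2,2,1,0,2} = 3
G(26) = mex{0,2,2,0,0} = 1
G(27) = mex{0,0,2,0,0} = 1
G(28) = mex{3,0,0,1,0} = 2
G(29) = mex{1,3,0,1,1} = 2
G(30) = mex{1,1,3,1,1} = 0

0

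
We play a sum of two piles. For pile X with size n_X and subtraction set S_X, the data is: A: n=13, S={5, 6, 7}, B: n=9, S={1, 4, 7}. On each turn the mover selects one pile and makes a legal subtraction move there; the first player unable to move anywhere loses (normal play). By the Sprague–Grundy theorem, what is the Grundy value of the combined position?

1

Pile A, S = {5, 6, 7}:
G(0) = 0
G(1) = mex{} = 0
G(2) = mex{} = 0
G(3) = mex{} = 0
G(4) = mex{} = 0
G(5) = mex{0} = 1
G(6) = mex{0,0} = 1
G(7) = mex{0,0,0} = 1
G(8) = mex{0,0,0} = 1
G(9) = mex{0,0,0} = 1
G(10) = mex{1,0,0} = 2
G(11) = mex{1,1,0} = 2
G(12) = mex{1,1,1} = 0
G(13) = mex{1,1,1} = 0
G_A(13) = 0.
Pile B, S = {1, 4, 7}:
n : 0 1 2 3 4 5 6 7 8 9
G : 0 1 0 1 2 0 1 2 0 1
G_B(9) = 1.
Combined Grundy value = 0 ⊕ 1 = 1.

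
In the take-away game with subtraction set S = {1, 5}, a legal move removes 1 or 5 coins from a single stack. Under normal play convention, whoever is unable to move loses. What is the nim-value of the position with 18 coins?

n :  0  1  2  3  4  5  6  7  8  9 10 11 12 13 14 15 16 17 18
G :  0  1  0  1  0  1  0  1  0  1  0  1  0  1  0  1  0  1  0

0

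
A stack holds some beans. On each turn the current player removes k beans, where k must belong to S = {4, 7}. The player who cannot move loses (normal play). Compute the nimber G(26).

n :  0  1  2  3  4  5  6  7  8  9 10 11 12 13 14 15 16 17 18 19 20 21 22 23 24 25 26
G :  0  0  0  0  1  1  1  1  2  2  2  0  0  0  0  1  1  1  1  2  2  2  0  0  0  0  1

1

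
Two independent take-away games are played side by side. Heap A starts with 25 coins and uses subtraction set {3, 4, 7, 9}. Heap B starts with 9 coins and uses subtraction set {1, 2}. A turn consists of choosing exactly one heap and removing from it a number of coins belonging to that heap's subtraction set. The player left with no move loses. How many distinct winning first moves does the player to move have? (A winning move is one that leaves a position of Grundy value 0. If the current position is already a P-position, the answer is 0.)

Heap A, S = {3, 4, 7, 9}:
G(0) = 0
G(1) = mex{} = 0
G(2) = mex{} = 0
G(3) = mex{0} = 1
G(4) = mex{0,0} = 1
G(5) = mex{0,0} = 1
G(6) = mex{1,0} = 2
G(7) = mex{1,1,0} = 2
G(8) = mex{1,1,0} = 2
G(9) = mex{2,1,0,0} = 3
G(10) = mex{2,2,1,0} = 3
G(11) = mex{2,2,1,0} = 3
G(12) = mex{3,2,1,1} = 0
G(13) = mex{3,3,2,1} = 0
G(14) = mex{3,3,2,1} = 0
G(15) = mex{0,3,2,2} = 1
G(16) = mex{0,0,3,2} = 1
G(17) = mex{0,0,3,2} = 1
G(18) = mex{1,0,3,3} = 2
G(19) = mex{1,1,0,3} = 2
G(20) = mex{1,1,0,3} = 2
G(21) = mex{2,1,0,0} = 3
G(22) = mex{2,2,1,0} = 3
G(23) = mex{2,2,1,0} = 3
G(24) = mex{3,2,1,1} = 0
G(25) = mex{3,3,2,1} = 0
G_A(25) = 0.
Heap B, S = {1, 2}:
n : 0 1 2 3 4 5 6 7 8 9
G : 0 1 2 0 1 2 0 1 2 0
G_B(9) = 0.
Combined Grundy value = 0 ⊕ 0 = 0.
A winning move leaves total XOR = 0, i.e. changes one component's Grundy value g to g ⊕ X where X is the current total.
Heap A: target g' = 0⊕0 = 0, but every legal move changes the Grundy value (mex property), so 0 moves.
Heap B: target g' = 0⊕0 = 0, but every legal move changes the Grundy value (mex property), so 0 moves.

0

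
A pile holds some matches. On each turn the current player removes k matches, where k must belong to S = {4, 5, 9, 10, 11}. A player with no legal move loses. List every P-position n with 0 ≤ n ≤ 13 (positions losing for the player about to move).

0, 1, 2, 3

G(0) = 0
G(1) = mex{} = 0
G(2) = mex{} = 0
G(3) = mex{} = 0
G(4) = mex{0} = 1
G(5) = mex{0,0} = 1
G(6) = mex{0,0} = 1
G(7) = mex{0,0} = 1
G(8) = mex{1,0} = 2
G(9) = mex{1,1,0} = 2
G(10) = mex{1,1,0,0} = 2
G(11) = mex{1,1,0,0,0} = 2
G(12) = mex{2,1,0,0,0} = 3
G(13) = mex{2,2,1,0,0} = 3
P-positions are exactly the n with G(n) = 0.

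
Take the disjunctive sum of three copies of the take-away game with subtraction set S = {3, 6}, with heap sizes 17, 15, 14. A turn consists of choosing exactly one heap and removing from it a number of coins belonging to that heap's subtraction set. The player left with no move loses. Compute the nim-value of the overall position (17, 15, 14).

All heaps use S = {3, 6}:
n :  0  1  2  3  4  5  6  7  8  9 10 11 12 13 14 15 16 17
G :  0  0  0  1  1  1  2  2  2  0  0  0  1  1  1  2  2  2
Heap A: G(17) = 2.
Heap B: G(15) = 2.
Heap C: G(14) = 1.
Combined Grundy value = 2 ⊕ 2 ⊕ 1 = 1.

1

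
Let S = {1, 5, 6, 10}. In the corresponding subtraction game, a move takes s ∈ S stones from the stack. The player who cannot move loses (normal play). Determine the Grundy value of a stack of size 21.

2

n :  0  1  2  3  4  5  6  7  8  9 10 11 12 13 14 15 16 17 18 19 20 21
G :  0  1  0  1  0  1  2  3  2  3  2  0  1  0  1  0  1  2  3  2  3  2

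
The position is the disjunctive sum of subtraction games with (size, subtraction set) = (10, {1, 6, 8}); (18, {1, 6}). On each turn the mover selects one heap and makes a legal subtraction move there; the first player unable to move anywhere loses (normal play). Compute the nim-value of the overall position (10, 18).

1

Heap A, S = {1, 6, 8}:
G(0) = 0
G(1) = mex{0} = 1
G(2) = mex{1} = 0
G(3) = mex{0} = 1
G(4) = mex{1} = 0
G(5) = mex{0} = 1
G(6) = mex{1,0} = 2
G(7) = mex{2,1} = 0
G(8) = mex{0,0,0} = 1
G(9) = mex{1,1,1} = 0
G(10) = mex{0,0,0} = 1
G_A(10) = 1.
Heap B, S = {1, 6}:
n :  0  1  2  3  4  5  6  7  8  9 10 11 12 13 14 15 16 17 18
G :  0  1  0  1  0  1  2  0  1  0  1  0  1  2  0  1  0  1  0
G_B(18) = 0.
Combined Grundy value = 1 ⊕ 0 = 1.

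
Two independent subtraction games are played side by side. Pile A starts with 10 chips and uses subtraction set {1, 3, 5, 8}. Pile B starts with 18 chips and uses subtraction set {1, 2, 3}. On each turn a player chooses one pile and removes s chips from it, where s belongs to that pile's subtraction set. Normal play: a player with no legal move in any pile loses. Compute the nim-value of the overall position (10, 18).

Pile A, S = {1, 3, 5, 8}:
G(0) = 0
G(1) = mex{0} = 1
G(2) = mex{1} = 0
G(3) = mex{0,0} = 1
G(4) = mex{1,1} = 0
G(5) = mex{0,0,0} = 1
G(6) = mex{1,1,1} = 0
G(7) = mex{0,0,0} = 1
G(8) = mex{1,1,1,0} = 2
G(9) = mex{2,0,0,1} = 3
G(10) = mex{3,1,1,0} = 2
G_A(10) = 2.
Pile B, S = {1, 2, 3}:
G(0) = 0
G(1) = mex{0} = 1
G(2) = mex{1,0} = 2
G(3) = mex{2,1,0} = 3
G(4) = mex{3,2,1} = 0
G(5) = mex{0,3,2} = 1
G(6) = mex{1,0,3} = 2
G(7) = mex{2,1,0} = 3
G(8) = mex{3,2,1} = 0
G(9) = mex{0,3,2} = 1
G(10) = mex{1,0,3} = 2
G(11) = mex{2,1,0} = 3
G(12) = mex{3,2,1} = 0
G(13) = mex{0,3,2} = 1
G(14) = mex{1,0,3} = 2
G(15) = mex{2,1,0} = 3
G(16) = mex{3,2,1} = 0
G(17) = mex{0,3,2} = 1
G(18) = mex{1,0,3} = 2
G_B(18) = 2.
Combined Grundy value = 2 ⊕ 2 = 0.

0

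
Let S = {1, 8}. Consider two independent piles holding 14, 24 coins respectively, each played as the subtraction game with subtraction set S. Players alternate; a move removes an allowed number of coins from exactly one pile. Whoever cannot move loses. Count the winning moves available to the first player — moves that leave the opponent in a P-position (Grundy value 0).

All piles use S = {1, 8}:
n :  0  1  2  3  4  5  6  7  8  9 10 11 12 13 14 15 16 17 18 19 20 21 22 23 24
G :  0  1  0  1  0  1  0  1  2  0  1  0  1  0  1  0  1  2  0  1  0  1  0  1  0
Pile A: G(14) = 1.
Pile B: G(24) = 0.
Combined Grundy value = 1 ⊕ 0 = 1.
A winning move leaves total XOR = 0, i.e. changes one component's Grundy value g to g ⊕ X where X is the current total.
Pile A: need g' = 1⊕1 = 0. Options: 14−1→G=0, 14−8→G=0. Hits: 2.
Pile B: need g' = 0⊕1 = 1. Options: 24−1→G=1, 24−8→G=1. Hits: 2.

4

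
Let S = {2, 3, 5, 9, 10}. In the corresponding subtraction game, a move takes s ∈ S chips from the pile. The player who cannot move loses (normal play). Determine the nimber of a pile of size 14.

G(0) = 0
G(1) = mex{} = 0
G(2) = mex{0} = 1
G(3) = mex{0,0} = 1
G(4) = mex{1,0} = 2
G(5) = mex{1,1,0} = 2
G(6) = mex{2,1,0} = 3
G(7) = mex{2,2,1} = 0
G(8) = mex{3,2,1} = 0
G(9) = mex{0,3,2,0} = 1
G(10) = mex{0,0,2,0,0} = 1
G(11) = mex{1,0,3,1,0} = 2
G(12) = mex{1,1,0,1,1} = 2
G(13) = mex{2,1,0,2,1} = 3
G(14) = mex{2,2,1,2,2} = 0

0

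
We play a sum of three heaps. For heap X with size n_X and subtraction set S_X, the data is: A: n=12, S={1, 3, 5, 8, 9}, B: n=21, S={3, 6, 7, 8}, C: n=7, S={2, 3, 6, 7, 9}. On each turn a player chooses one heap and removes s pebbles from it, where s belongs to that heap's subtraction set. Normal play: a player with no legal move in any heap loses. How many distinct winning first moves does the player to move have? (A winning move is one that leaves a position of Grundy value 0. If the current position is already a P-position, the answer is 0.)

0

Heap A, S = {1, 3, 5, 8, 9}:
G(0) = 0
G(1) = mex{0} = 1
G(2) = mex{1} = 0
G(3) = mex{0,0} = 1
G(4) = mex{1,1} = 0
G(5) = mex{0,0,0} = 1
G(6) = mex{1,1,1} = 0
G(7) = mex{0,0,0} = 1
G(8) = mex{1,1,1,0} = 2
G(9) = mex{2,0,0,1,0} = 3
G(10) = mex{3,1,1,0,1} = 2
G(11) = mex{2,2,0,1,0} = 3
G(12) = mex{3,3,1,0,1} = 2
G_A(12) = 2.
Heap B, S = {3, 6, 7, 8}:
G(0) = 0
G(1) = mex{} = 0
G(2) = mex{} = 0
G(3) = mex{0} = 1
G(4) = mex{0} = 1
G(5) = mex{0} = 1
G(6) = mex{1,0} = 2
G(7) = mex{1,0,0} = 2
G(8) = mex{1,0,0,0} = 2
G(9) = mex{2,1,0,0} = 3
G(10) = mex{2,1,1,0} = 3
G(11) = mex{2,1,1,1} = 0
G(12) = mex{3,2,1,1} = 0
G(13) = mex{3,2,2,1} = 0
G(14) = mex{0,2,2,2} = 1
G(15) = mex{0,3,2,2} = 1
G(16) = mex{0,3,3,2} = 1
G(17) = mex{1,0,3,3} = 2
G(18) = mex{1,0,0,3} = 2
G(19) = mex{1,0,0,0} = 2
G(20) = mex{2,1,0,0} = 3
G(21) = mex{2,1,1,0} = 3
G_B(21) = 3.
Heap C, S = {2, 3, 6, 7, 9}:
n : 0 1 2 3 4 5 6 7
G : 0 0 1 1 2 0 3 1
G_C(7) = 1.
Combined Grundy value = 2 ⊕ 3 ⊕ 1 = 0.
A winning move leaves total XOR = 0, i.e. changes one component's Grundy value g to g ⊕ X where X is the current total.
Heap A: target g' = 2⊕0 = 2, but every legal move changes the Grundy value (mex property), so 0 moves.
Heap B: target g' = 3⊕0 = 3, but every legal move changes the Grundy value (mex property), so 0 moves.
Heap C: target g' = 1⊕0 = 1, but every legal move changes the Grundy value (mex property), so 0 moves.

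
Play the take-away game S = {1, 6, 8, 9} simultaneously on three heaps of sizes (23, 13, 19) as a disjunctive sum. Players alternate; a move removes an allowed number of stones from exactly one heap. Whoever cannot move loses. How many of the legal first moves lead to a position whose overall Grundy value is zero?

All heaps use S = {1, 6, 8, 9}:
n :  0  1  2  3  4  5  6  7  8  9 10 11 12 13 14 15 16 17 18 19 20 21 22 23
G :  0  1  0  1  0  1  2  0  1  2  3  2  3  2  0  1  2  0  1  0  1  0  1  2
Heap A: G(23) = 2.
Heap B: G(13) = 2.
Heap C: G(19) = 0.
Combined Grundy value = 2 ⊕ 2 ⊕ 0 = 0.
A winning move leaves total XOR = 0, i.e. changes one component's Grundy value g to g ⊕ X where X is the current total.
Heap A: target g' = 2⊕0 = 2, but every legal move changes the Grundy value (mex property), so 0 moves.
Heap B: target g' = 2⊕0 = 2, but every legal move changes the Grundy value (mex property), so 0 moves.
Heap C: target g' = 0⊕0 = 0, but every legal move changes the Grundy value (mex property), so 0 moves.

0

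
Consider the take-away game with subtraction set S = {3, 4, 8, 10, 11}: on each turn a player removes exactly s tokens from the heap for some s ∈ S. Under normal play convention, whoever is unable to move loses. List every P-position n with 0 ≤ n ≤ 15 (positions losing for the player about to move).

G(0) = 0
G(1) = mex{} = 0
G(2) = mex{} = 0
G(3) = mex{0} = 1
G(4) = mex{0,0} = 1
G(5) = mex{0,0} = 1
G(6) = mex{1,0} = 2
G(7) = mex{1,1} = 0
G(8) = mex{1,1,0} = 2
G(9) = mex{2,1,0} = 3
G(10) = mex{0,2,0,0} = 1
G(11) = mex{2,0,1,0,0} = 3
G(12) = mex{3,2,1,0,0} = 4
G(13) = mex{1,3,1,1,0} = 2
G(14) = mex{3,1,2,1,1} = 0
G(15) = mex{4,3,0,1,1} = 2
P-positions are exactly the n with G(n) = 0.

0, 1, 2, 7, 14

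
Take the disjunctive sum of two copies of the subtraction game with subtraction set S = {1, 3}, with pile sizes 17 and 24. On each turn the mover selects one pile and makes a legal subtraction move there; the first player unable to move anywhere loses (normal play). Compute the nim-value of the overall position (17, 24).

All piles use S = {1, 3}:
n :  0  1  2  3  4  5  6  7  8  9 10 11 12 13 14 15 16 17 18 19 20 21 22 23 24
G :  0  1  0  1  0  1  0  1  0  1  0  1  0  1  0  1  0  1  0  1  0  1  0  1  0
Pile A: G(17) = 1.
Pile B: G(24) = 0.
Combined Grundy value = 1 ⊕ 0 = 1.

1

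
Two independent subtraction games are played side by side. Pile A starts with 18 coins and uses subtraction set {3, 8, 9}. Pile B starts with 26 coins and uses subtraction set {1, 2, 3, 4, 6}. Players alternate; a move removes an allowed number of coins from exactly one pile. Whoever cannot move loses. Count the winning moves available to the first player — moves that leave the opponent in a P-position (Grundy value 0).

Pile A, S = {3, 8, 9}:
n :  0  1  2  3  4  5  6  7  8  9 10 11 12 13 14 15 16 17 18
G :  0  0  0  1  1  1  0  0  2  1  1  3  0  0  2  1  1  0  0
G_A(18) = 0.
Pile B, S = {1, 2, 3, 4, 6}:
n :  0  1  2  3  4  5  6  7  8  9 10 11 12 13 14 15 16 17 18 19 20 21 22 23 24 25 26
G :  0  1  2  3  4  0  1  2  3  4  0  1  2  3  4  0  1  2  3  4  0  1  2  3  4  0  1
G_B(26) = 1.
Combined Grundy value = 0 ⊕ 1 = 1.
A winning move leaves total XOR = 0, i.e. changes one component's Grundy value g to g ⊕ X where X is the current total.
Pile A: need g' = 0⊕1 = 1. Options: 18−3→G=1, 18−8→G=1, 18−9→G=1. Hits: 3.
Pile B: need g' = 1⊕1 = 0. Options: 26−1→G=0, 26−2→G=4, 26−3→G=3, 26−4→G=2, 26−6→G=0. Hits: 2.

5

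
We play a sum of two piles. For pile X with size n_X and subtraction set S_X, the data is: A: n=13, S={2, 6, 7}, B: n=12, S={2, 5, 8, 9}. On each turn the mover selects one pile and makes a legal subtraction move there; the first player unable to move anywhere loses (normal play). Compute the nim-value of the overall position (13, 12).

2

Pile A, S = {2, 6, 7}:
G(0) = 0
G(1) = mex{} = 0
G(2) = mex{0} = 1
G(3) = mex{0} = 1
G(4) = mex{1} = 0
G(5) = mex{1} = 0
G(6) = mex{0,0} = 1
G(7) = mex{0,0,0} = 1
G(8) = mex{1,1,0} = 2
G(9) = mex{1,1,1} = 0
G(10) = mex{2,0,1} = 3
G(11) = mex{0,0,0} = 1
G(12) = mex{3,1,0} = 2
G(13) = mex{1,1,1} = 0
G_A(13) = 0.
Pile B, S = {2, 5, 8, 9}:
G(0) = 0
G(1) = mex{} = 0
G(2) = mex{0} = 1
G(3) = mex{0} = 1
G(4) = mex{1} = 0
G(5) = mex{1,0} = 2
G(6) = mex{0,0} = 1
G(7) = mex{2,1} = 0
G(8) = mex{1,1,0} = 2
G(9) = mex{0,0,0,0} = 1
G(10) = mex{2,2,1,0} = 3
G(11) = mex{1,1,1,1} = 0
G(12) = mex{3,0,0,1} = 2
G_B(12) = 2.
Combined Grundy value = 0 ⊕ 2 = 2.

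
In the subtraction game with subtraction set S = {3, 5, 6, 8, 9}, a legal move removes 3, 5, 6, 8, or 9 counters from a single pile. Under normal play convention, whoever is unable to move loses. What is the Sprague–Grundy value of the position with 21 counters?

n :  0  1  2  3  4  5  6  7  8  9 10 11 12 13 14 15 16 17 18 19 20 21
G :  0  0  0  1  1  1  2  2  2  3  3  3  0  0  0  1  1  1  2  2  2  3

3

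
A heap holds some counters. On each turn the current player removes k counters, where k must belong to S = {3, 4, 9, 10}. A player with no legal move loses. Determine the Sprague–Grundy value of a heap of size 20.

n :  0  1  2  3  4  5  6  7  8  9 10 11 12 13 14 15 16 17 18 19 20
G :  0  0  0  1  1  1  2  0  0  3  1  1  2  0  0  0  1  1  1  2  0

0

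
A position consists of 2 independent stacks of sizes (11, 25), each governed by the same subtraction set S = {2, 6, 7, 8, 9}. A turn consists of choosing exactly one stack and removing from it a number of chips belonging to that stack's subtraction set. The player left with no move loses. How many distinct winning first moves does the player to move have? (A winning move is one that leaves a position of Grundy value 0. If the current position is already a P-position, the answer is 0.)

All stacks use S = {2, 6, 7, 8, 9}:
n :  0  1  2  3  4  5  6  7  8  9 10 11 12 13 14 15 16 17 18 19 20 21 22 23 24 25
G :  0  0  1  1  0  0  1  1  2  2  3  3  2  2  3  0  0  1  1  0  0  1  1  2  2  3
Stack A: G(11) = 3.
Stack B: G(25) = 3.
Combined Grundy value = 3 ⊕ 3 = 0.
A winning move leaves total XOR = 0, i.e. changes one component's Grundy value g to g ⊕ X where X is the current total.
Stack A: target g' = 3⊕0 = 3, but every legal move changes the Grundy value (mex property), so 0 moves.
Stack B: target g' = 3⊕0 = 3, but every legal move changes the Grundy value (mex property), so 0 moves.

0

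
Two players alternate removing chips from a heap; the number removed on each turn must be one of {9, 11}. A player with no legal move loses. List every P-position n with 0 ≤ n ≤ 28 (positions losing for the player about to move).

0, 1, 2, 3, 4, 5, 6, 7, 8, 20, 21, 22, 23, 24, 25, 26, 27, 28

n :  0  1  2  3  4  5  6  7  8  9 10 11 12 13 14 15 16 17 18 19 20 21 22 23 24 25 26 27 28
G :  0  0  0  0  0  0  0  0  0  1  1  1  1  1  1  1  1  1  2  2  0  0  0  0  0  0  0  0  0
P-positions are exactly the n with G(n) = 0.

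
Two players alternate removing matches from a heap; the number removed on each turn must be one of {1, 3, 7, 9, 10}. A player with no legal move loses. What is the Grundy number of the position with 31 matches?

n :  0  1  2  3  4  5  6  7  8  9 10 11 12 13 14 15 16 17 18 19 20 21 22 23 24 25 26 27 28 29 30 31
G :  0  1  0  1  0  1  0  1  0  1  2  3  2  3  2  3  2  3  2  0  1  0  1  0  1  0  1  0  1  2  3  2

2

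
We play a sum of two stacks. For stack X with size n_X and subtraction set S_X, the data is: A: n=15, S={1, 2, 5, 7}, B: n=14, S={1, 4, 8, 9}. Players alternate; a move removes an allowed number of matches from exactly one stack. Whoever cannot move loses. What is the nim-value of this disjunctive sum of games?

Stack A, S = {1, 2, 5, 7}:
G(0) = 0
G(1) = mex{0} = 1
G(2) = mex{1,0} = 2
G(3) = mex{2,1} = 0
G(4) = mex{0,2} = 1
G(5) = mex{1,0,0} = 2
G(6) = mex{2,1,1} = 0
G(7) = mex{0,2,2,0} = 1
G(8) = mex{1,0,0,1} = 2
G(9) = mex{2,1,1,2} = 0
G(10) = mex{0,2,2,0} = 1
G(11) = mex{1,0,0,1} = 2
G(12) = mex{2,1,1,2} = 0
G(13) = mex{0,2,2,0} = 1
G(14) = mex{1,0,0,1} = 2
G(15) = mex{2,1,1,2} = 0
G_A(15) = 0.
Stack B, S = {1, 4, 8, 9}:
n :  0  1  2  3  4  5  6  7  8  9 10 11 12 13 14
G :  0  1  0  1  2  0  1  0  1  2  3  2  0  1  2
G_B(14) = 2.
Combined Grundy value = 0 ⊕ 2 = 2.

2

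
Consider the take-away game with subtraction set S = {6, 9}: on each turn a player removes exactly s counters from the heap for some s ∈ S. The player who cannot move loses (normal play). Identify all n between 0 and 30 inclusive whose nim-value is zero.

0, 1, 2, 3, 4, 5, 15, 16, 17, 18, 19, 20, 30

G(0) = 0
G(1) = mex{} = 0
G(2) = mex{} = 0
G(3) = mex{} = 0
G(4) = mex{} = 0
G(5) = mex{} = 0
G(6) = mex{0} = 1
G(7) = mex{0} = 1
G(8) = mex{0} = 1
G(9) = mex{0,0} = 1
G(10) = mex{0,0} = 1
G(11) = mex{0,0} = 1
G(12) = mex{1,0} = 2
G(13) = mex{1,0} = 2
G(14) = mex{1,0} = 2
G(15) = mex{1,1} = 0
G(16) = mex{1,1} = 0
G(17) = mex{1,1} = 0
G(18) = mex{2,1} = 0
G(19) = mex{2,1} = 0
G(20) = mex{2,1} = 0
G(21) = mex{0,2} = 1
G(22) = mex{0,2} = 1
G(23) = mex{0,2} = 1
G(24) = mex{0,0} = 1
G(25) = mex{0,0} = 1
G(26) = mex{0,0} = 1
G(27) = mex{1,0} = 2
G(28) = mex{1,0} = 2
G(29) = mex{1,0} = 2
G(30) = mex{1,1} = 0
P-positions are exactly the n with G(n) = 0.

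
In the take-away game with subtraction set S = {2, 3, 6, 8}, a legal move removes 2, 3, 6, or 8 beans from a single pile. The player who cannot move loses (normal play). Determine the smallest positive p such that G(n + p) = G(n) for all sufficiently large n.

G(0) = 0
G(1) = mex{} = 0
G(2) = mex{0} = 1
G(3) = mex{0,0} = 1
G(4) = mex{1,0} = 2
G(5) = mex{1,1} = 0
G(6) = mex{2,1,0} = 3
G(7) = mex{0,2,0} = 1
G(8) = mex{3,0,1,0} = 2
G(9) = mex{1,3,1,0} = 2
G(10) = mex{2,1,2,1} = 0
G(11) = mex{2,2,0,1} = 3
G(12) = mex{0,2,3,2} = 1
G(13) = mex{3,0,1,0} = 2
G(14) = mex{1,3,2,3} = 0
G(15) = mex{2,1,2,1} = 0
G(16) = mex{0,2,0,2} = 1
G(17) = mex{0,0,3,2} = 1
G(18) = mex{1,0,1,0} = 2
G(19) = mex{1,1,2,3} = 0
G(20) = mex{2,1,0,1} = 3
G(21) = mex{0,2,0,2} = 1
G(22) = mex{3,0,1,0} = 2
G(23) = mex{1,3,1,0} = 2
G(24) = mex{2,1,2,1} = 0
G(25) = mex{2,2,0,1} = 3
G(26) = mex{0,2,3,2} = 1
G(27) = mex{3,0,1,0} = 2
G(28) = mex{1,3,2,3} = 0
G(29) = mex{2,1,2,1} = 0
G(n+14) = G(n) holds for n = 0,…,7 (a full window of length max(S) = 8), so the sequence is purely periodic with period 14.

14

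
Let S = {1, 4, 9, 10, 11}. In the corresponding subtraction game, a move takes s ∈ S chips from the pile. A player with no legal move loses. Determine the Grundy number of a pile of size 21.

n :  0  1  2  3  4  5  6  7  8  9 10 11 12 13 14 15 16 17 18 19 20 21
G :  0  1  0  1  2  0  1  0  1  2  3  2  3  4  5  3  2  3  4  0  1  0

0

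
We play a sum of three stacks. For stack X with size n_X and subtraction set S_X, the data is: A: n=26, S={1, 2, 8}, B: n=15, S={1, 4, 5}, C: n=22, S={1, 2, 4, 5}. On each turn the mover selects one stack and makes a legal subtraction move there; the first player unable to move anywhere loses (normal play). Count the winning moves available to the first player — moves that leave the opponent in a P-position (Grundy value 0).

0

Stack A, S = {1, 2, 8}:
n :  0  1  2  3  4  5  6  7  8  9 10 11 12 13 14 15 16 17 18 19 20 21 22 23 24 25 26
G :  0  1  2  0  1  2  0  1  2  0  1  2  0  1  2  0  1  2  0  1  2  0  1  2  0  1  2
G_A(26) = 2.
Stack B, S = {1, 4, 5}:
G(0) = 0
G(1) = mex{0} = 1
G(2) = mex{1} = 0
G(3) = mex{0} = 1
G(4) = mex{1,0} = 2
G(5) = mex{2,1,0} = 3
G(6) = mex{3,0,1} = 2
G(7) = mex{2,1,0} = 3
G(8) = mex{3,2,1} = 0
G(9) = mex{0,3,2} = 1
G(10) = mex{1,2,3} = 0
G(11) = mex{0,3,2} = 1
G(12) = mex{1,0,3} = 2
G(13) = mex{2,1,0} = 3
G(14) = mex{3,0,1} = 2
G(15) = mex{2,1,0} = 3
G_B(15) = 3.
Stack C, S = {1, 2, 4, 5}:
G(0) = 0
G(1) = mex{0} = 1
G(2) = mex{1,0} = 2
G(3) = mex{2,1} = 0
G(4) = mex{0,2,0} = 1
G(5) = mex{1,0,1,0} = 2
G(6) = mex{2,1,2,1} = 0
G(7) = mex{0,2,0,2} = 1
G(8) = mex{1,0,1,0} = 2
G(9) = mex{2,1,2,1} = 0
G(10) = mex{0,2,0,2} = 1
G(11) = mex{1,0,1,0} = 2
G(12) = mex{2,1,2,1} = 0
G(13) = mex{0,2,0,2} = 1
G(14) = mex{1,0,1,0} = 2
G(15) = mex{2,1,2,1} = 0
G(16) = mex{0,2,0,2} = 1
G(17) = mex{1,0,1,0} = 2
G(18) = mex{2,1,2,1} = 0
G(19) = mex{0,2,0,2} = 1
G(20) = mex{1,0,1,0} = 2
G(21) = mex{2,1,2,1} = 0
G(22) = mex{0,2,0,2} = 1
G_C(22) = 1.
Combined Grundy value = 2 ⊕ 3 ⊕ 1 = 0.
A winning move leaves total XOR = 0, i.e. changes one component's Grundy value g to g ⊕ X where X is the current total.
Stack A: target g' = 2⊕0 = 2, but every legal move changes the Grundy value (mex property), so 0 moves.
Stack B: target g' = 3⊕0 = 3, but every legal move changes the Grundy value (mex property), so 0 moves.
Stack C: target g' = 1⊕0 = 1, but every legal move changes the Grundy value (mex property), so 0 moves.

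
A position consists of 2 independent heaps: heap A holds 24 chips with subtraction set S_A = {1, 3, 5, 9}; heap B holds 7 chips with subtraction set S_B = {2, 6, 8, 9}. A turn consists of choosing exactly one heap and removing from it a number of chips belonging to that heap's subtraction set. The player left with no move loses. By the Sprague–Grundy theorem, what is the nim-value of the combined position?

Heap A, S = {1, 3, 5, 9}:
G(0) = 0
G(1) = mex{0} = 1
G(2) = mex{1} = 0
G(3) = mex{0,0} = 1
G(4) = mex{1,1} = 0
G(5) = mex{0,0,0} = 1
G(6) = mex{1,1,1} = 0
G(7) = mex{0,0,0} = 1
G(8) = mex{1,1,1} = 0
G(9) = mex{0,0,0,0} = 1
G(10) = mex{1,1,1,1} = 0
G(11) = mex{0,0,0,0} = 1
G(12) = mex{1,1,1,1} = 0
G(13) = mex{0,0,0,0} = 1
G(14) = mex{1,1,1,1} = 0
G(15) = mex{0,0,0,0} = 1
G(16) = mex{1,1,1,1} = 0
G(17) = mex{0,0,0,0} = 1
G(18) = mex{1,1,1,1} = 0
G(19) = mex{0,0,0,0} = 1
G(20) = mex{1,1,1,1} = 0
G(21) = mex{0,0,0,0} = 1
G(22) = mex{1,1,1,1} = 0
G(23) = mex{0,0,0,0} = 1
G(24) = mex{1,1,1,1} = 0
G_A(24) = 0.
Heap B, S = {2, 6, 8, 9}:
n : 0 1 2 3 4 5 6 7
G : 0 0 1 1 0 0 1 1
G_B(7) = 1.
Combined Grundy value = 0 ⊕ 1 = 1.

1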